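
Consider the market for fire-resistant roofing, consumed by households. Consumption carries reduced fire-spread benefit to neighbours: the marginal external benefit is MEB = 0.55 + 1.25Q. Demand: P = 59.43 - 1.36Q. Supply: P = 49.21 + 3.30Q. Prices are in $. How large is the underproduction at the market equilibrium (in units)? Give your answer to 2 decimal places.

0.97 units

Market equilibrium (private): 49.21 + 3.30Q = 59.43 - 1.36Q → Q_m = 2.1931.
Social marginal benefit = demand + MEB = 59.98 - 0.11Q.
Set SMB = MC: 59.98 - 0.11Q = 49.21 + 3.30Q → Q* = 3.1584.
Gap = |2.1931 − 3.1584| = 0.9653.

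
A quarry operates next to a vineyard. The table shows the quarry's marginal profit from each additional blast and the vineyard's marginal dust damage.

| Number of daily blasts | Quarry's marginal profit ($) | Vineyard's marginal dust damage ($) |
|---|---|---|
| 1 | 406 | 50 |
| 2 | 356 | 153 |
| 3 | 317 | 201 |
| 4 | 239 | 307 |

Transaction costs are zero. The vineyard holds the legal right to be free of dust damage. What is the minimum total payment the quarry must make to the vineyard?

$404

Efficient level: marginal profit ≥ marginal dust damage through level 3, so k* = 3.
With the vineyard holding the right, the quarry must at least compensate total damage at k*: 50 + 153 + 201 = 404.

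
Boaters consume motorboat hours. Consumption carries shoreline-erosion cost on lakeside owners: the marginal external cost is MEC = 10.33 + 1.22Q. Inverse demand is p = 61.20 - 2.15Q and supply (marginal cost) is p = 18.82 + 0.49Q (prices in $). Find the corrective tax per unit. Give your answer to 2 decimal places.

tax = $20.46 per unit

Social marginal benefit = demand − MEC = 50.87 - 3.37Q.
Set SMB = MC: 50.87 - 3.37Q = 18.82 + 0.49Q → Q* = 8.3031.
The Pigouvian tax equals MEC at Q*: 10.33 + 1.22×8.3031 = 20.4598.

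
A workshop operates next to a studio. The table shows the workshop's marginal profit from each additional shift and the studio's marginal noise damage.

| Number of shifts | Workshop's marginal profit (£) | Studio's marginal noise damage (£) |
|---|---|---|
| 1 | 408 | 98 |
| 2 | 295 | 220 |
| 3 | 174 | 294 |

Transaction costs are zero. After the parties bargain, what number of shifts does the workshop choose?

2

Bargaining reaches the level where marginal profit last exceeds marginal noise damage.
That holds through level 2 (295 ≥ 220) but not at 3 (174 < 294).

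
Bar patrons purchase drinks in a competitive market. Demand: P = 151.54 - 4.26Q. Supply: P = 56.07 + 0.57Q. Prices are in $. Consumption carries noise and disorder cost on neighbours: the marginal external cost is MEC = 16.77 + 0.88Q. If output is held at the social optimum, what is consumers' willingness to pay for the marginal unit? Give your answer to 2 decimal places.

P = $92.83

Social marginal benefit = demand − MEC = 134.77 - 5.14Q.
Set SMB = MC: 134.77 - 5.14Q = 56.07 + 0.57Q → Q* = 13.7828.
Consumer price on the demand curve at Q*: 151.54 − 4.26×13.7828 = 92.8253.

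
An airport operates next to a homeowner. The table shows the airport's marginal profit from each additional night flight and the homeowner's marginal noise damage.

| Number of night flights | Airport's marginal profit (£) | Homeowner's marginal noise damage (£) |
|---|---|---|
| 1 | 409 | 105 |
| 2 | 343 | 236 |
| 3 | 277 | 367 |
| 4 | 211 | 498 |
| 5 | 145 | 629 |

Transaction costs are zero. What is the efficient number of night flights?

Bargaining reaches the level where marginal profit last exceeds marginal noise damage.
That holds through level 2 (343 ≥ 236) but not at 3 (277 < 367).

2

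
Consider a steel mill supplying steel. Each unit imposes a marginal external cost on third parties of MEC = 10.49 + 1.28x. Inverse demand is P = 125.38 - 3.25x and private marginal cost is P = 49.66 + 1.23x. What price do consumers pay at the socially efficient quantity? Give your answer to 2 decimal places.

Social marginal cost = private MC + MEC = 60.15 + 2.51x.
Set SMC = demand: 60.15 + 2.51x = 125.38 - 3.25x → x* = 11.3247.
Consumer price on the demand curve at x*: 125.38 − 3.25×11.3247 = 88.5747.

P = 88.57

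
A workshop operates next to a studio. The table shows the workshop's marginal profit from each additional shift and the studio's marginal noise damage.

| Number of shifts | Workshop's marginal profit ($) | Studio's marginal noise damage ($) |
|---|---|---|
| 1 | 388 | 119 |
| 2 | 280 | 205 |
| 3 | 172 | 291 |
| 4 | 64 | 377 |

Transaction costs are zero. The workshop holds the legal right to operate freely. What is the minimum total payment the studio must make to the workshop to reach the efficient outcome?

Left alone the workshop would choose level 4 (marginal profit stays positive).
Efficient level: k* = 2 (marginal profit ≥ marginal noise damage through 2).
The studio must at least cover the workshop's forgone profit from cutting 4→2: 172 + 64 = 236.

$236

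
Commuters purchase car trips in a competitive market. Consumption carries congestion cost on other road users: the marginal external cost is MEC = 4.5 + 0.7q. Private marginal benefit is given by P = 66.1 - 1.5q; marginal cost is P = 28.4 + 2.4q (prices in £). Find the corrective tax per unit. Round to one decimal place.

tax = £9.6 per unit

Social marginal benefit = demand − MEC = 61.6 - 2.2q.
Set SMB = MC: 61.6 - 2.2q = 28.4 + 2.4q → q* = 7.2174.
The Pigouvian tax equals MEC at q*: 4.5 + 0.7×7.2174 = 9.5522.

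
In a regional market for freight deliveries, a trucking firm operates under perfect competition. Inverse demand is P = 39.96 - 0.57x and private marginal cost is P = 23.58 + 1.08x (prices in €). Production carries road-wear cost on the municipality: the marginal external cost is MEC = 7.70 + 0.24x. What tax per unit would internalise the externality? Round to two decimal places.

Social marginal cost = private MC + MEC = 31.28 + 1.32x.
Set SMC = demand: 31.28 + 1.32x = 39.96 - 0.57x → x* = 4.5926.
The Pigouvian tax equals MEC at x*: 7.70 + 0.24×4.5926 = 8.8022.

tax = €8.80 per unit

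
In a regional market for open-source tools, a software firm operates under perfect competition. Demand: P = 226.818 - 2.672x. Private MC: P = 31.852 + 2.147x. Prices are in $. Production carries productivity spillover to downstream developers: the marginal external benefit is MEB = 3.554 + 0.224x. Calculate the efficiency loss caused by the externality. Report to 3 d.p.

DWL = $17.321

Market equilibrium (private): 31.852 + 2.147x = 226.818 - 2.672x → x_m = 40.4578.
Social marginal cost = private MC − MEB = 28.298 + 1.923x.
Set SMC = demand: 28.298 + 1.923x = 226.818 - 2.672x → x* = 43.2035.
Height of the DWL triangle at x_m is demand(x_m) − SMC(x_m) = MEB(x_m) = 12.6165.
DWL = ½ × 2.7457 × 12.6165 = 17.3206.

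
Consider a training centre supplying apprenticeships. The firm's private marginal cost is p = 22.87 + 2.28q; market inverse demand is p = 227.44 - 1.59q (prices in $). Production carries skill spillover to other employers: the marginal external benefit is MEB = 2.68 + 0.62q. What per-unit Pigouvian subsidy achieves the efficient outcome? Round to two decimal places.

Social marginal cost = private MC − MEB = 20.19 + 1.66q.
Set SMC = demand: 20.19 + 1.66q = 227.44 - 1.59q → q* = 63.7692.
The Pigouvian subsidy equals MEB at q*: 2.68 + 0.62×63.7692 = 42.2169.

subsidy = $42.22 per unit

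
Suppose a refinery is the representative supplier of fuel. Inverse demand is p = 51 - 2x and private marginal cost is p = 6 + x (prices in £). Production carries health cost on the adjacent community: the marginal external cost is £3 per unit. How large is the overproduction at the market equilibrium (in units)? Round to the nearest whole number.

1 units

Market equilibrium (private): 6 + x = 51 - 2x → x_m = 15.0000.
Social marginal cost = private MC + MEC = 9 + x.
Set SMC = demand: 9 + x = 51 - 2x → x* = 14.0000.
Gap = |15.0000 − 14.0000| = 1.0000.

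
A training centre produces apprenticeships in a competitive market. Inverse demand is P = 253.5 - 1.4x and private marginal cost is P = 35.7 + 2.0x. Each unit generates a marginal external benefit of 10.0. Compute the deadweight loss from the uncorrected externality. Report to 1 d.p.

DWL = 14.7

Market equilibrium (private): 35.7 + 2.0x = 253.5 - 1.4x → x_m = 64.0588.
Social marginal cost = private MC − MEB = 25.7 + 2.0x.
Set SMC = demand: 25.7 + 2.0x = 253.5 - 1.4x → x* = 67.0000.
Height of the DWL triangle at x_m is demand(x_m) − SMC(x_m) = MEB(x_m) = 10.0000.
DWL = ½ × 2.9412 × 10.0000 = 14.7060.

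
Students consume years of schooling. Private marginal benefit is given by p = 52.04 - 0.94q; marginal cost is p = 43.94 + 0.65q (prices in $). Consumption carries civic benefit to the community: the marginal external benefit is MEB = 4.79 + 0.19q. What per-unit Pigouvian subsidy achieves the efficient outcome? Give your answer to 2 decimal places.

Social marginal benefit = demand + MEB = 56.83 - 0.75q.
Set SMB = MC: 56.83 - 0.75q = 43.94 + 0.65q → q* = 9.2071.
The Pigouvian subsidy equals MEB at q*: 4.79 + 0.19×9.2071 = 6.5393.

subsidy = $6.54 per unit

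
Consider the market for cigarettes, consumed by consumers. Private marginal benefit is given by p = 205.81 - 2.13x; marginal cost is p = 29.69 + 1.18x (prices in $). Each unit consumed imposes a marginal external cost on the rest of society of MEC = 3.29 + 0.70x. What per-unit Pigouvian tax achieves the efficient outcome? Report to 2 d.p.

tax = $33.46 per unit

Social marginal benefit = demand − MEC = 202.52 - 2.83x.
Set SMB = MC: 202.52 - 2.83x = 29.69 + 1.18x → x* = 43.0998.
The Pigouvian tax equals MEC at x*: 3.29 + 0.70×43.0998 = 33.4599.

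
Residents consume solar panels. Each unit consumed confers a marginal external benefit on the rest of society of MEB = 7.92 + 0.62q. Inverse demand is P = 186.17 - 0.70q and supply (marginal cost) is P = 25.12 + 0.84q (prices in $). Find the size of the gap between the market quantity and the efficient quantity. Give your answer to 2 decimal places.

Market equilibrium (private): 25.12 + 0.84q = 186.17 - 0.70q → q_m = 104.5779.
Social marginal benefit = demand + MEB = 194.09 - 0.08q.
Set SMB = MC: 194.09 - 0.08q = 25.12 + 0.84q → q* = 183.6630.
Gap = |104.5779 − 183.6630| = 79.0851.

79.09 units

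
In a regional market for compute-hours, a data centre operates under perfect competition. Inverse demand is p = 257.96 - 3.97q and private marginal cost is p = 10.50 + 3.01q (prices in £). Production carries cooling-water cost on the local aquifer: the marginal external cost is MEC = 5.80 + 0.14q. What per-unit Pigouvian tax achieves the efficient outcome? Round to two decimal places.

Social marginal cost = private MC + MEC = 16.30 + 3.15q.
Set SMC = demand: 16.30 + 3.15q = 257.96 - 3.97q → q* = 33.9410.
The Pigouvian tax equals MEC at q*: 5.80 + 0.14×33.9410 = 10.5517.

tax = £10.55 per unit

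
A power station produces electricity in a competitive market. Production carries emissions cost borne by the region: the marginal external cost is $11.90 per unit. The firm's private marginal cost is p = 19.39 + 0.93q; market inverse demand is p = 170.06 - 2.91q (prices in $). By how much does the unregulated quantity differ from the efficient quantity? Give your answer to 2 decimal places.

Market equilibrium (private): 19.39 + 0.93q = 170.06 - 2.91q → q_m = 39.2370.
Social marginal cost = private MC + MEC = 31.29 + 0.93q.
Set SMC = demand: 31.29 + 0.93q = 170.06 - 2.91q → q* = 36.1380.
Gap = |39.2370 − 36.1380| = 3.0990.

3.10 units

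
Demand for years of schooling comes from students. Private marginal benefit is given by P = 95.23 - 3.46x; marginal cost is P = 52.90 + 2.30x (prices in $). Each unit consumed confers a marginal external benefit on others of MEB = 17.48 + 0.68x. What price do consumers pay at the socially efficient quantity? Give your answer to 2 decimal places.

Social marginal benefit = demand + MEB = 112.71 - 2.78x.
Set SMB = MC: 112.71 - 2.78x = 52.90 + 2.30x → x* = 11.7736.
Consumer price on the demand curve at x*: 95.23 − 3.46×11.7736 = 54.4933.

P = $54.49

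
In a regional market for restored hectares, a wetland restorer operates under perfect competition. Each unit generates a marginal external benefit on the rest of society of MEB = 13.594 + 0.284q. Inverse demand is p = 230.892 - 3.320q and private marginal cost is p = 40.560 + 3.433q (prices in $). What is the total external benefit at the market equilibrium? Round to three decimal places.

$495.947

Market equilibrium (private): 40.560 + 3.433q = 230.892 - 3.320q → q_m = 28.1848.
Total external benefit = ∫₀^{q_m} (13.594 + 0.284q) dq = 13.594×28.1848 + ½×0.284×28.1848² = 495.9466.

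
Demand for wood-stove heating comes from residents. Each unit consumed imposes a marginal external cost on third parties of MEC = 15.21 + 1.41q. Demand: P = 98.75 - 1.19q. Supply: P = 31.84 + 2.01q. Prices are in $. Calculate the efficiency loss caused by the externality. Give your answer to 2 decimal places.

DWL = $216.64

Market equilibrium (private): 31.84 + 2.01q = 98.75 - 1.19q → q_m = 20.9094.
Social marginal benefit = demand − MEC = 83.54 - 2.60q.
Set SMB = MC: 83.54 - 2.60q = 31.84 + 2.01q → q* = 11.2148.
The welfare-loss triangle has base |q_m − q*| and height MEC(q_m) (the vertical gap between SMB and MC is zero at q* and MEC at q_m).
DWL = ½ × 9.6946 × 44.6922 = 216.6365.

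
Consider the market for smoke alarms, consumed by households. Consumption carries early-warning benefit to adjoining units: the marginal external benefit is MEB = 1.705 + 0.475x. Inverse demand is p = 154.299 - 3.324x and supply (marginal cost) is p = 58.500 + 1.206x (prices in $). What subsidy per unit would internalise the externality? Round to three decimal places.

Social marginal benefit = demand + MEB = 156.004 - 2.849x.
Set SMB = MC: 156.004 - 2.849x = 58.500 + 1.206x → x* = 24.0454.
The Pigouvian subsidy equals MEB at x*: 1.705 + 0.475×24.0454 = 13.1266.

subsidy = $13.127 per unit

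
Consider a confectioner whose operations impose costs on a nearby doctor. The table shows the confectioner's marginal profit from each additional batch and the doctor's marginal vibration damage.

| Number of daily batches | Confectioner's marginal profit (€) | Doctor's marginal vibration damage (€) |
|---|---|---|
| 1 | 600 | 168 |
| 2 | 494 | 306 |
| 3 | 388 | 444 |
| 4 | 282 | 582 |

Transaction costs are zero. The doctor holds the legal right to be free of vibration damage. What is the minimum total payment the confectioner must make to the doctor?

€474

Efficient level: marginal profit ≥ marginal vibration damage through level 2, so k* = 2.
With the doctor holding the right, the confectioner must at least compensate total damage at k*: 168 + 306 = 474.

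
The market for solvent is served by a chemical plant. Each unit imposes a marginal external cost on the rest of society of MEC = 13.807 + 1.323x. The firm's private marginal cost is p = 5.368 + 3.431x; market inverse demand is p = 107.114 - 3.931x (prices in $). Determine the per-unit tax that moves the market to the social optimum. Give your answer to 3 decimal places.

Social marginal cost = private MC + MEC = 19.175 + 4.754x.
Set SMC = demand: 19.175 + 4.754x = 107.114 - 3.931x → x* = 10.1254.
The Pigouvian tax equals MEC at x*: 13.807 + 1.323×10.1254 = 27.2029.

tax = $27.203 per unit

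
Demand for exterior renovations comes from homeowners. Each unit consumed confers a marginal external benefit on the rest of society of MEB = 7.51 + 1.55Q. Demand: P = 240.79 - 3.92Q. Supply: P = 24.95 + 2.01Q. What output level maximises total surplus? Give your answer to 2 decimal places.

Q* = 50.99

Social marginal benefit = demand + MEB = 248.30 - 2.37Q.
Set SMB = MC: 248.30 - 2.37Q = 24.95 + 2.01Q → Q* = 50.9932.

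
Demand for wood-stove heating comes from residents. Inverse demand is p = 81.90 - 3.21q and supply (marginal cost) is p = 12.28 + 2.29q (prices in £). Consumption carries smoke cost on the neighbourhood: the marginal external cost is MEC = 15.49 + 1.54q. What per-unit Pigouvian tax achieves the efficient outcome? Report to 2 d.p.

Social marginal benefit = demand − MEC = 66.41 - 4.75q.
Set SMB = MC: 66.41 - 4.75q = 12.28 + 2.29q → q* = 7.6889.
The Pigouvian tax equals MEC at q*: 15.49 + 1.54×7.6889 = 27.3309.

tax = £27.33 per unit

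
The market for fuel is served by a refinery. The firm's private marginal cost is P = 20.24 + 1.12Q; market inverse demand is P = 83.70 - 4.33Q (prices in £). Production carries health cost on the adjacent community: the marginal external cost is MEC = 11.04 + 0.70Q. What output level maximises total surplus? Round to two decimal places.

Social marginal cost = private MC + MEC = 31.28 + 1.82Q.
Set SMC = demand: 31.28 + 1.82Q = 83.70 - 4.33Q → Q* = 8.5236.

Q* = 8.52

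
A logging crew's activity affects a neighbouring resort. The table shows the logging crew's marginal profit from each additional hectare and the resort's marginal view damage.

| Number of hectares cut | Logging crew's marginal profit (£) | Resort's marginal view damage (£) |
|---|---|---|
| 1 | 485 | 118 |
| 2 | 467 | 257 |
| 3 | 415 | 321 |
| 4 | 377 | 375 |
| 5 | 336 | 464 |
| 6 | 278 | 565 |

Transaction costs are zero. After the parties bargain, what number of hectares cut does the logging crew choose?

4

Bargaining reaches the level where marginal profit last exceeds marginal view damage.
That holds through level 4 (377 ≥ 375) but not at 5 (336 < 464).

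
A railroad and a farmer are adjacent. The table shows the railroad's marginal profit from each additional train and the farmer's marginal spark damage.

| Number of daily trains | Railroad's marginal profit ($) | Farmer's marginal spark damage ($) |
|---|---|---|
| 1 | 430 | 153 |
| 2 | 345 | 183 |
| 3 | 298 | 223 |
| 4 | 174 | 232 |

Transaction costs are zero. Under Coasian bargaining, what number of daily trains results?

3

Bargaining reaches the level where marginal profit last exceeds marginal spark damage.
That holds through level 3 (298 ≥ 223) but not at 4 (174 < 232).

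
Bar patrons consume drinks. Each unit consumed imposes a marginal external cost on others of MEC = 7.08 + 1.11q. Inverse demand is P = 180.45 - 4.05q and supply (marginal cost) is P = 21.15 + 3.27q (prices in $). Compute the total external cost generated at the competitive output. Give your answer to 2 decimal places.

Market equilibrium (private): 21.15 + 3.27q = 180.45 - 4.05q → q_m = 21.7623.
Total external cost = ∫₀^{q_m} (7.08 + 1.11q) dq = 7.08×21.7623 + ½×1.11×21.7623² = 416.9238.

$416.92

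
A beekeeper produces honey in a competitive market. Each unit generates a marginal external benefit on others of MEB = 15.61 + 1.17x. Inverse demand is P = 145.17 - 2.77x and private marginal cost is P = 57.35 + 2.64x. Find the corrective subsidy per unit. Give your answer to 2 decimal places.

Social marginal cost = private MC − MEB = 41.74 + 1.47x.
Set SMC = demand: 41.74 + 1.47x = 145.17 - 2.77x → x* = 24.3939.
The Pigouvian subsidy equals MEB at x*: 15.61 + 1.17×24.3939 = 44.1509.

subsidy = 44.15 per unit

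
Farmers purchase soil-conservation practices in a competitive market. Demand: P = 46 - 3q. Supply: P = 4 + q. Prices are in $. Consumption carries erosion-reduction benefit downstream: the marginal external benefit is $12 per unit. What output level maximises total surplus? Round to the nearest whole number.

q* = 14

Social marginal benefit = demand + MEB = 58 - 3q.
Set SMB = MC: 58 - 3q = 4 + q → q* = 13.5000.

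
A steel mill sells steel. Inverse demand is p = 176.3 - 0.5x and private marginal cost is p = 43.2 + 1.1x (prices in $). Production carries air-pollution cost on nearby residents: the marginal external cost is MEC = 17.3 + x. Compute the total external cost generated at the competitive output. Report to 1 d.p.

$4899.2

Market equilibrium (private): 43.2 + 1.1x = 176.3 - 0.5x → x_m = 83.1875.
Total external cost = ∫₀^{x_m} (17.3 + 1.0x) dx = 17.3×83.1875 + ½×1.0×83.1875² = 4899.2238.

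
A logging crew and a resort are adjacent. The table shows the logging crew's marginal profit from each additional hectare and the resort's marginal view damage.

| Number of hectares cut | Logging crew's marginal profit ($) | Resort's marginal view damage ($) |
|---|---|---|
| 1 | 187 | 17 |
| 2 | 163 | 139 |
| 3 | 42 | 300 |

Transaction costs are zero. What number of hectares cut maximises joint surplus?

2

Bargaining reaches the level where marginal profit last exceeds marginal view damage.
That holds through level 2 (163 ≥ 139) but not at 3 (42 < 300).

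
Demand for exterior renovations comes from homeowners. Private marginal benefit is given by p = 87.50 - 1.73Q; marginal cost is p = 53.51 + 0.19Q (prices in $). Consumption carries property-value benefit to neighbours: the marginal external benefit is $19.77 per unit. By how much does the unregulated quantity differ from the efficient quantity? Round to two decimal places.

Market equilibrium (private): 53.51 + 0.19Q = 87.50 - 1.73Q → Q_m = 17.7031.
Social marginal benefit = demand + MEB = 107.27 - 1.73Q.
Set SMB = MC: 107.27 - 1.73Q = 53.51 + 0.19Q → Q* = 28.0000.
Gap = |17.7031 − 28.0000| = 10.2969.

10.30 units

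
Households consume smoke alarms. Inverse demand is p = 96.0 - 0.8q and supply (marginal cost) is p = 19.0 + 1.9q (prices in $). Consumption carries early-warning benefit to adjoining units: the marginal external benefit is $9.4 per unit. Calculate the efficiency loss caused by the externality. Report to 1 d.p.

DWL = $16.4

Market equilibrium (private): 19.0 + 1.9q = 96.0 - 0.8q → q_m = 28.5185.
Social marginal benefit = demand + MEB = 105.4 - 0.8q.
Set SMB = MC: 105.4 - 0.8q = 19.0 + 1.9q → q* = 32.0000.
The loss is the area between SMB and MC from q* to q_m; with linear curves that's a triangle of height MEB(q_m).
DWL = ½ × 3.4815 × 9.4000 = 16.3631.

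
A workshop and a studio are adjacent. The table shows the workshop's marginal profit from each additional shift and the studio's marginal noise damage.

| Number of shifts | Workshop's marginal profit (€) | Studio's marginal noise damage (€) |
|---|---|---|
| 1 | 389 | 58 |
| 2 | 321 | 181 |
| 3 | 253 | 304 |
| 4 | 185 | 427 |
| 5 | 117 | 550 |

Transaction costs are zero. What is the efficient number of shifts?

2

Bargaining reaches the level where marginal profit last exceeds marginal noise damage.
That holds through level 2 (321 ≥ 181) but not at 3 (253 < 304).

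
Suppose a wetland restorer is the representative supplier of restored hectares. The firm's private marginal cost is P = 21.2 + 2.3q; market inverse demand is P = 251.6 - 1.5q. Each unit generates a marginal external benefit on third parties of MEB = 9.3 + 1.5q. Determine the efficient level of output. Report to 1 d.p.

q* = 104.2

Social marginal cost = private MC − MEB = 11.9 + 0.8q.
Set SMC = demand: 11.9 + 0.8q = 251.6 - 1.5q → q* = 104.2174.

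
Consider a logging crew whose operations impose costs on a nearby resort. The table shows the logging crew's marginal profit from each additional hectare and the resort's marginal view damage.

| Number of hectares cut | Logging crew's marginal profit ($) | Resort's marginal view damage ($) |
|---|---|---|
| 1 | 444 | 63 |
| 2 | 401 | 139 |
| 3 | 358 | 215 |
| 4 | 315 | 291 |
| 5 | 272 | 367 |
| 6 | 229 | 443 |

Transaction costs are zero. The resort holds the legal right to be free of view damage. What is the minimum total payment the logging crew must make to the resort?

Efficient level: marginal profit ≥ marginal view damage through level 4, so k* = 4.
With the resort holding the right, the logging crew must at least compensate total damage at k*: 63 + 139 + 215 + 291 = 708.

$708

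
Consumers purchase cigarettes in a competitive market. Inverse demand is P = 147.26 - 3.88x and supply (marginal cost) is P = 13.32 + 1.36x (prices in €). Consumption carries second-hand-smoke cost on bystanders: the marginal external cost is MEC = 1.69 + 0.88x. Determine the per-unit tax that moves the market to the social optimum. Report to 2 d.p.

Social marginal benefit = demand − MEC = 145.57 - 4.76x.
Set SMB = MC: 145.57 - 4.76x = 13.32 + 1.36x → x* = 21.6095.
The Pigouvian tax equals MEC at x*: 1.69 + 0.88×21.6095 = 20.7064.

tax = €20.71 per unit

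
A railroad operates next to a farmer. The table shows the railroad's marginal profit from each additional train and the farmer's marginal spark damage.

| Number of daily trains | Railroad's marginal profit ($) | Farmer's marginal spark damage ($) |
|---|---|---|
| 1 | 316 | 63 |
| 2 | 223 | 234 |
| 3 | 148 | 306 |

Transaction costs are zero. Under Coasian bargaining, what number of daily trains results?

Bargaining reaches the level where marginal profit last exceeds marginal spark damage.
That holds through level 1 (316 ≥ 63) but not at 2 (223 < 234).

1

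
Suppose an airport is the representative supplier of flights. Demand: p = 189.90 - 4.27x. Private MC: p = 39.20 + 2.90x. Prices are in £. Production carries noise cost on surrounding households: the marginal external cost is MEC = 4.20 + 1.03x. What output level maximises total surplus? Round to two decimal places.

Social marginal cost = private MC + MEC = 43.40 + 3.93x.
Set SMC = demand: 43.40 + 3.93x = 189.90 - 4.27x → x* = 17.8659.

x* = 17.87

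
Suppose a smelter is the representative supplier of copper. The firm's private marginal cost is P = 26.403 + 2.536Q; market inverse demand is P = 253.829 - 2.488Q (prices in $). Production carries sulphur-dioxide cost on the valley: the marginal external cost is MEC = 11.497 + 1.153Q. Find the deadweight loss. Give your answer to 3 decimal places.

Market equilibrium (private): 26.403 + 2.536Q = 253.829 - 2.488Q → Q_m = 45.2679.
Social marginal cost = private MC + MEC = 37.900 + 3.689Q.
Set SMC = demand: 37.900 + 3.689Q = 253.829 - 2.488Q → Q* = 34.9569.
The loss is the area between SMC and demand from Q* to Q_m; with linear curves that's a triangle of height MEC(Q_m).
DWL = ½ × 10.3110 × 63.6909 = 328.3584.

DWL = $328.358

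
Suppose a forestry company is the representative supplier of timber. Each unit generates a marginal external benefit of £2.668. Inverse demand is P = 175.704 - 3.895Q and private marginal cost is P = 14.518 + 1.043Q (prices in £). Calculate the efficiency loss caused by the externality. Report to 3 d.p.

DWL = £0.721

Market equilibrium (private): 14.518 + 1.043Q = 175.704 - 3.895Q → Q_m = 32.6420.
Social marginal cost = private MC − MEB = 11.850 + 1.043Q.
Set SMC = demand: 11.850 + 1.043Q = 175.704 - 3.895Q → Q* = 33.1823.
The loss is the area between SMC and demand from Q* to Q_m; with linear curves that's a triangle of height MEB(Q_m).
DWL = ½ × 0.5403 × 2.6680 = 0.7208.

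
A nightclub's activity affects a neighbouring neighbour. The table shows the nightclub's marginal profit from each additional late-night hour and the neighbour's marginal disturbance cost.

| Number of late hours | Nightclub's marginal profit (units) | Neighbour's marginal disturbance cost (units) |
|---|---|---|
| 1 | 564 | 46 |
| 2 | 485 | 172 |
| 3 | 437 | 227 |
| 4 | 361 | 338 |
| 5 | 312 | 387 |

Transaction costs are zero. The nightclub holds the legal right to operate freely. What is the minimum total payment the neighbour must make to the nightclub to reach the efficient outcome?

Left alone the nightclub would choose level 5 (marginal profit stays positive).
Efficient level: k* = 4 (marginal profit ≥ marginal disturbance cost through 4).
The neighbour must at least cover the nightclub's forgone profit from cutting 5→4: 312 = 312.

312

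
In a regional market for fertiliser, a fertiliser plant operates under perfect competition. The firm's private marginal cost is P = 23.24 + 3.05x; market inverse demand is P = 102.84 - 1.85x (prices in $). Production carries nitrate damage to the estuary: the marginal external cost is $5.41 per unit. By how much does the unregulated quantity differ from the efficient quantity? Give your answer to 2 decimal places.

1.10 units

Market equilibrium (private): 23.24 + 3.05x = 102.84 - 1.85x → x_m = 16.2449.
Social marginal cost = private MC + MEC = 28.65 + 3.05x.
Set SMC = demand: 28.65 + 3.05x = 102.84 - 1.85x → x* = 15.1408.
Gap = |16.2449 − 15.1408| = 1.1041.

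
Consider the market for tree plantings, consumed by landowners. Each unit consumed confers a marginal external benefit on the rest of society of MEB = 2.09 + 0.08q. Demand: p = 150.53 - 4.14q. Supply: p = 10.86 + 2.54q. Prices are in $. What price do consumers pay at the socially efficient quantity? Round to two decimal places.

Social marginal benefit = demand + MEB = 152.62 - 4.06q.
Set SMB = MC: 152.62 - 4.06q = 10.86 + 2.54q → q* = 21.4788.
Consumer price on the demand curve at q*: 150.53 − 4.14×21.4788 = 61.6078.

P = $61.61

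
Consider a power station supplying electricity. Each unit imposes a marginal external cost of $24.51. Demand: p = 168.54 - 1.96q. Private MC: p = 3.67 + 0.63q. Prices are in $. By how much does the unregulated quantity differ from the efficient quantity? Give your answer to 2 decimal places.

9.46 units

Market equilibrium (private): 3.67 + 0.63q = 168.54 - 1.96q → q_m = 63.6564.
Social marginal cost = private MC + MEC = 28.18 + 0.63q.
Set SMC = demand: 28.18 + 0.63q = 168.54 - 1.96q → q* = 54.1931.
Gap = |63.6564 − 54.1931| = 9.4633.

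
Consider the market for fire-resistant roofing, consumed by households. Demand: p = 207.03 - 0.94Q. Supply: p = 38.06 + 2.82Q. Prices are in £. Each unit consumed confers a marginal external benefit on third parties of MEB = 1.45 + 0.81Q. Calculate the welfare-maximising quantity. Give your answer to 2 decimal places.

Social marginal benefit = demand + MEB = 208.48 - 0.13Q.
Set SMB = MC: 208.48 - 0.13Q = 38.06 + 2.82Q → Q* = 57.7695.

Q* = 57.77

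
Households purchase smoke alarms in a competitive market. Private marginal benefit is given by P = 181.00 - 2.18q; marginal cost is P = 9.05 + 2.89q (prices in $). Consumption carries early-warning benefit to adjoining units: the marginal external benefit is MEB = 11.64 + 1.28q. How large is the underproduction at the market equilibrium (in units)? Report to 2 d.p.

14.53 units

Market equilibrium (private): 9.05 + 2.89q = 181.00 - 2.18q → q_m = 33.9152.
Social marginal benefit = demand + MEB = 192.64 - 0.90q.
Set SMB = MC: 192.64 - 0.90q = 9.05 + 2.89q → q* = 48.4406.
Gap = |33.9152 − 48.4406| = 14.5254.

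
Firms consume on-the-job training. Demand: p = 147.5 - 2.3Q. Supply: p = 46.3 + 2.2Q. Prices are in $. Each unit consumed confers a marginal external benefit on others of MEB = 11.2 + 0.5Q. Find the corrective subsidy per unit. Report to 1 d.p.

Social marginal benefit = demand + MEB = 158.7 - 1.8Q.
Set SMB = MC: 158.7 - 1.8Q = 46.3 + 2.2Q → Q* = 28.1000.
The Pigouvian subsidy equals MEB at Q*: 11.2 + 0.5×28.1000 = 25.2500.

subsidy = $25.3 per unit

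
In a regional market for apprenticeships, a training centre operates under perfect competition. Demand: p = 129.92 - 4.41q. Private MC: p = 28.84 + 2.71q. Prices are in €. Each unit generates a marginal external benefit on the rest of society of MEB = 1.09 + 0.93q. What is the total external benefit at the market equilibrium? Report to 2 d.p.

€109.19

Market equilibrium (private): 28.84 + 2.71q = 129.92 - 4.41q → q_m = 14.1966.
Total external benefit = ∫₀^{q_m} (1.09 + 0.93q) dq = 1.09×14.1966 + ½×0.93×14.1966² = 109.1920.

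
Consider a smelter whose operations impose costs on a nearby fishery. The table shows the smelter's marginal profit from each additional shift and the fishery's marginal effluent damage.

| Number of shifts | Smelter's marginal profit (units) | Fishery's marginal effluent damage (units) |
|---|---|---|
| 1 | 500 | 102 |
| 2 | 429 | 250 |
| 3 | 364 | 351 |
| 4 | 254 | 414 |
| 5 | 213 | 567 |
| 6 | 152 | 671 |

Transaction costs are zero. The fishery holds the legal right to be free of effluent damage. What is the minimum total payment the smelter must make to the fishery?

Efficient level: marginal profit ≥ marginal effluent damage through level 3, so k* = 3.
With the fishery holding the right, the smelter must at least compensate total damage at k*: 102 + 250 + 351 = 703.

703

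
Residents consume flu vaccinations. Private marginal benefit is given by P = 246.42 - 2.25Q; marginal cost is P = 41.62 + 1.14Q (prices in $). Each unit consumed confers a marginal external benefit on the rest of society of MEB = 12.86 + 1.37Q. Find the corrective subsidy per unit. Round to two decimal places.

Social marginal benefit = demand + MEB = 259.28 - 0.88Q.
Set SMB = MC: 259.28 - 0.88Q = 41.62 + 1.14Q → Q* = 107.7525.
The Pigouvian subsidy equals MEB at Q*: 12.86 + 1.37×107.7525 = 160.4809.

subsidy = $160.48 per unit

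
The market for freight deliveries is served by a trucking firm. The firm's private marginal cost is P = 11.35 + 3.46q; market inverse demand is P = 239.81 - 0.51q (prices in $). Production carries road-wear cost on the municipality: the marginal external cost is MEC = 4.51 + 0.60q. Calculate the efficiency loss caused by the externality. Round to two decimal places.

DWL = $166.74

Market equilibrium (private): 11.35 + 3.46q = 239.81 - 0.51q → q_m = 57.5466.
Social marginal cost = private MC + MEC = 15.86 + 4.06q.
Set SMC = demand: 15.86 + 4.06q = 239.81 - 0.51q → q* = 49.0044.
Between q* and q_m the wedge SMC − demand runs linearly from 0 to MEC(q_m), so the loss is a triangle.
DWL = ½ × 8.5422 × 39.0380 = 166.7352.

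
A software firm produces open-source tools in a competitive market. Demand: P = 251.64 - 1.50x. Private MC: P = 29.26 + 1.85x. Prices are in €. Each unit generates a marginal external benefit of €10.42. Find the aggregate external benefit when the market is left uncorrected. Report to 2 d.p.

€691.70

Market equilibrium (private): 29.26 + 1.85x = 251.64 - 1.50x → x_m = 66.3821.
Total external benefit = MEB × x_m = 10.42 × 66.3821 = 691.7015.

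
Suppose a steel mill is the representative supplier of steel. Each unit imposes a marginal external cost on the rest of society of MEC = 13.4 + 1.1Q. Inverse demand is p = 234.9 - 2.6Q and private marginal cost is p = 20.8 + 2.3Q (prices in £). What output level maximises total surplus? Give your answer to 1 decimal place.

Social marginal cost = private MC + MEC = 34.2 + 3.4Q.
Set SMC = demand: 34.2 + 3.4Q = 234.9 - 2.6Q → Q* = 33.4500.

Q* = 33.5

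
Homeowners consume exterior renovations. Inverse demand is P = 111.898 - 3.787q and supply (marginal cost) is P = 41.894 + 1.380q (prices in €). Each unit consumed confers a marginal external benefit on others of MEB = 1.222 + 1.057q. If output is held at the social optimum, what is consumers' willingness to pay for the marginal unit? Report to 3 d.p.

P = €46.270

Social marginal benefit = demand + MEB = 113.120 - 2.730q.
Set SMB = MC: 113.120 - 2.730q = 41.894 + 1.380q → q* = 17.3299.
Consumer price on the demand curve at q*: 111.898 − 3.787×17.3299 = 46.2697.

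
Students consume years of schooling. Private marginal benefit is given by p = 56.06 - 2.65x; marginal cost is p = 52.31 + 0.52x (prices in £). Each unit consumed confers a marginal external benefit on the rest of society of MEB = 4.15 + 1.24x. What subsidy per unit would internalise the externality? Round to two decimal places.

Social marginal benefit = demand + MEB = 60.21 - 1.41x.
Set SMB = MC: 60.21 - 1.41x = 52.31 + 0.52x → x* = 4.0933.
The Pigouvian subsidy equals MEB at x*: 4.15 + 1.24×4.0933 = 9.2257.

subsidy = £9.23 per unit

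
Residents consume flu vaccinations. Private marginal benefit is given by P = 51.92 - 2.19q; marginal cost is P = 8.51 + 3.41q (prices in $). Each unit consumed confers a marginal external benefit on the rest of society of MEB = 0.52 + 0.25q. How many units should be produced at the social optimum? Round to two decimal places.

Social marginal benefit = demand + MEB = 52.44 - 1.94q.
Set SMB = MC: 52.44 - 1.94q = 8.51 + 3.41q → q* = 8.2112.

q* = 8.21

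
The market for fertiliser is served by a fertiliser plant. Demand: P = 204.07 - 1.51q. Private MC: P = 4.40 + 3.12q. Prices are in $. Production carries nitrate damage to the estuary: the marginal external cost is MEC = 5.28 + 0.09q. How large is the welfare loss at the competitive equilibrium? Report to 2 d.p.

DWL = $8.89

Market equilibrium (private): 4.40 + 3.12q = 204.07 - 1.51q → q_m = 43.1253.
Social marginal cost = private MC + MEC = 9.68 + 3.21q.
Set SMC = demand: 9.68 + 3.21q = 204.07 - 1.51q → q* = 41.1843.
The welfare-loss triangle has base |q_m − q*| and height MEC(q_m) (the vertical gap between SMC and demand is zero at q* and MEC at q_m).
DWL = ½ × 1.9410 × 9.1613 = 8.8910.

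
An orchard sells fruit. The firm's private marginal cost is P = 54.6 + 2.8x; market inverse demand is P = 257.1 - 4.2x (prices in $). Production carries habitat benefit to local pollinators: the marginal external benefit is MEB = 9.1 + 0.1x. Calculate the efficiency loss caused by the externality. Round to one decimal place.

Market equilibrium (private): 54.6 + 2.8x = 257.1 - 4.2x → x_m = 28.9286.
Social marginal cost = private MC − MEB = 45.5 + 2.7x.
Set SMC = demand: 45.5 + 2.7x = 257.1 - 4.2x → x* = 30.6667.
Between x* and x_m the wedge demand − SMC runs linearly from 0 to MEB(x_m), so the loss is a triangle.
DWL = ½ × 1.7381 × 11.9929 = 10.4224.

DWL = $10.4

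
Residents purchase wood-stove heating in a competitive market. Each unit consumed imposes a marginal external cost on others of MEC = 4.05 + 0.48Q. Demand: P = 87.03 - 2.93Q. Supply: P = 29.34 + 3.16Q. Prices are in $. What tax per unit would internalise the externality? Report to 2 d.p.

tax = $7.97 per unit

Social marginal benefit = demand − MEC = 82.98 - 3.41Q.
Set SMB = MC: 82.98 - 3.41Q = 29.34 + 3.16Q → Q* = 8.1644.
The Pigouvian tax equals MEC at Q*: 4.05 + 0.48×8.1644 = 7.9689.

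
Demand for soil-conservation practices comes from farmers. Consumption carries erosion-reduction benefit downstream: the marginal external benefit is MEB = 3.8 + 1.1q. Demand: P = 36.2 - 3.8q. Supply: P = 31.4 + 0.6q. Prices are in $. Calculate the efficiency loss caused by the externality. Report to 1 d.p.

Market equilibrium (private): 31.4 + 0.6q = 36.2 - 3.8q → q_m = 1.0909.
Social marginal benefit = demand + MEB = 40.0 - 2.7q.
Set SMB = MC: 40.0 - 2.7q = 31.4 + 0.6q → q* = 2.6061.
The welfare-loss triangle has base |q_m − q*| and height MEB(q_m) (the vertical gap between SMB and MC is zero at q* and MEB at q_m).
DWL = ½ × 1.5152 × 5.0000 = 3.7880.

DWL = $3.8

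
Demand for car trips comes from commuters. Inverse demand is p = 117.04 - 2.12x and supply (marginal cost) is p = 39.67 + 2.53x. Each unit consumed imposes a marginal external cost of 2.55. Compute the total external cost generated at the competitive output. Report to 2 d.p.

42.43

Market equilibrium (private): 39.67 + 2.53x = 117.04 - 2.12x → x_m = 16.6387.
Total external cost = MEC × x_m = 2.55 × 16.6387 = 42.4287.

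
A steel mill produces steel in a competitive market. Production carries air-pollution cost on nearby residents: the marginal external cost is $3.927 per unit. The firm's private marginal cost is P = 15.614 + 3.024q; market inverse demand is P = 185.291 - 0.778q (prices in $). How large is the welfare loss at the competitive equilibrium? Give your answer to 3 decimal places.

Market equilibrium (private): 15.614 + 3.024q = 185.291 - 0.778q → q_m = 44.6284.
Social marginal cost = private MC + MEC = 19.541 + 3.024q.
Set SMC = demand: 19.541 + 3.024q = 185.291 - 0.778q → q* = 43.5955.
The welfare-loss triangle has base |q_m − q*| and height MEC(q_m) (the vertical gap between SMC and demand is zero at q* and MEC at q_m).
DWL = ½ × 1.0329 × 3.9270 = 2.0281.

DWL = $2.028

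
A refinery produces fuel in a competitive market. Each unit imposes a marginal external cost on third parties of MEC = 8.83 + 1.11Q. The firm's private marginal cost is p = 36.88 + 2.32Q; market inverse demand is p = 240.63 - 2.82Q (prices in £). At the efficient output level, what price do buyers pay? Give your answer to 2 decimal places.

Social marginal cost = private MC + MEC = 45.71 + 3.43Q.
Set SMC = demand: 45.71 + 3.43Q = 240.63 - 2.82Q → Q* = 31.1872.
Consumer price on the demand curve at Q*: 240.63 − 2.82×31.1872 = 152.6821.

P = £152.68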